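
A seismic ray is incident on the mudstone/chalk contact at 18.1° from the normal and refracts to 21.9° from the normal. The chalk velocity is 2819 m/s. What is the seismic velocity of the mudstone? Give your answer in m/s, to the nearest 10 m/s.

sin 18.1° = 0.3107; sin 21.9° = 0.3730.
V₁ = V₂·(sin θ₁/sin θ₂) = 2819·(0.3107/0.3730) = 2348.06 m/s.

2350 m/s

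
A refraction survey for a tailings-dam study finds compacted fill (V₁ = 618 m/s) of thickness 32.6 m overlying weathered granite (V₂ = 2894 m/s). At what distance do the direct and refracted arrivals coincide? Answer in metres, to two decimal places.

80.99 m

x_cross = 2h·√((V₂+V₁)/(V₂−V₁)).
(V₂+V₁)/(V₂−V₁) = (2894+618)/(2894−618) = 1.5431; √ = 1.2422.
x_cross = 2·32.6·1.2422 = 80.99 m.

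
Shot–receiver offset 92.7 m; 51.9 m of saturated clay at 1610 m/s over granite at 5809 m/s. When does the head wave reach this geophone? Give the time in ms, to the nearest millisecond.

78 ms

t = x/V₂ + 2h·√(V₂²−V₁²)/(V₁V₂).
√(V₂²−V₁²) = √(5809²−1610²) = 5581.4 m/s; delay term = 2·51.9·5581.4/(1610·5809) = 0.06195 s.
t = 92.7/5809 + 0.06195 = 0.07790 s.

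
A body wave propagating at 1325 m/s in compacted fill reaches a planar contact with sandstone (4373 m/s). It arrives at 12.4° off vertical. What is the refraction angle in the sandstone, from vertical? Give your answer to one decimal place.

45.1°

Snell's law: sin θ₂ = (V₂/V₁)·sin θ₁ = (4373/1325)·sin 12.4° = 0.7087.
θ₂ = sin⁻¹(0.7087) = 45.13° (from vertical).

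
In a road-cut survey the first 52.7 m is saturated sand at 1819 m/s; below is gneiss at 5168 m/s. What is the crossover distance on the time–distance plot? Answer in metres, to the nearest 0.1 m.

θ_c = arcsin(1819/5168) = 20.61°, so cos θ_c = 0.9360 and tᵢ = 2h cos θ_c/V₁ = 0.0542 s.
At crossover x/V₁ = x/V₂ + tᵢ ⇒ x = tᵢ/(1/V₁ − 1/V₂) = 0.05424/(5.4975e-04 − 1.9350e-04) = 152.24 m.

152.2 m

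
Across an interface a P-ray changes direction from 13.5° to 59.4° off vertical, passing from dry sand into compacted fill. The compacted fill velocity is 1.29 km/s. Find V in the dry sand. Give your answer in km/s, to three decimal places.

0.350 km/s

sin 13.5° = 0.2334; sin 59.4° = 0.8607.
V₁ = V₂·(sin θ₁/sin θ₂) = 1.29·(0.2334/0.8607) = 0.350 km/s.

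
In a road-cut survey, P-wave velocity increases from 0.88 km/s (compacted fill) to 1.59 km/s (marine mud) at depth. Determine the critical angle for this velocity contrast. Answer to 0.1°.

At critical incidence the refracted ray runs along the interface (θ₂ = 90°), so sin θ_c = V₁/V₂.
θ_c = arcsin(0.88/1.59) = arcsin 0.5535 = 33.60°.

33.6°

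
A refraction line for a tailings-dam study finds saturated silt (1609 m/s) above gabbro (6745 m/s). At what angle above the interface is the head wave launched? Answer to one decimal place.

76.2°

At critical incidence the refracted ray runs along the interface (θ₂ = 90°), so sin θ_c = V₁/V₂.
θ_c = arcsin(1609/6745) = arcsin 0.2385 = 13.80°.
Measured from the interface: 90° − 13.80° = 76.20°.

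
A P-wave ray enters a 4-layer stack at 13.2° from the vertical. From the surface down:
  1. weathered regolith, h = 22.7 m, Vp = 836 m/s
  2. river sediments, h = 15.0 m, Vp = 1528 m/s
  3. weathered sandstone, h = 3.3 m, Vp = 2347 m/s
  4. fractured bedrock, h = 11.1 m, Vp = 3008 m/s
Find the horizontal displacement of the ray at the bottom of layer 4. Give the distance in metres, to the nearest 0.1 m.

Apply Snell's law at each interface; in layer i the horizontal offset is hᵢ·tan θᵢ.
Layer 1: θ = 13.20°; offset = 22.7·tan 13.20° = 5.324 m.
Layer 2: sin θ = 1528·sin 13.2°/836 = 0.4174, θ = 24.67°; offset = 15.0·tan 24.67° = 6.889 m.
Layer 3: sin θ = 2347·sin 13.2°/836 = 0.6411, θ = 39.87°; offset = 3.3·tan 39.87° = 2.756 m.
Layer 4: sin θ = 3008·sin 13.2°/836 = 0.8216, θ = 55.25°; offset = 11.1·tan 55.25° = 15.999 m.
Σ offsets = 30.969 m.

31.0 m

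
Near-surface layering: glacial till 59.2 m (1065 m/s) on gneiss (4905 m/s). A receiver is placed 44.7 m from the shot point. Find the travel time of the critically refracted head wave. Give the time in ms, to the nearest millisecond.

θ_c = arcsin(V₁/V₂) = arcsin(1065/4905) = 12.54°, cos θ_c = 0.9761.
Intercept time tᵢ = 2h cos θ_c / V₁ = 2·59.2·0.9761/1065 = 0.10852 s.
t = x/V₂ + tᵢ = 44.7/4905 + 0.10852 = 0.11763 s.

118 ms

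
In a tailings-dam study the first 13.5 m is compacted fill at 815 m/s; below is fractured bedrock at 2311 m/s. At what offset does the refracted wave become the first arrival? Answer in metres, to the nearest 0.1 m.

39.0 m

x_cross = 2h·√((V₂+V₁)/(V₂−V₁)).
(V₂+V₁)/(V₂−V₁) = (2311+815)/(2311−815) = 2.0896; √ = 1.4455.
x_cross = 2·13.5·1.4455 = 39.03 m.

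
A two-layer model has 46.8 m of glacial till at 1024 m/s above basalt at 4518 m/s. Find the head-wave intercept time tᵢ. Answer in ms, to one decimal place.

89.0 ms

tᵢ = 2h·√(V₂²−V₁²)/(V₁V₂).
√(V₂²−V₁²) = √(4518²−1024²) = 4400.4 m/s.
tᵢ = 2·46.8·4400.4/(1024·4518) = 0.08903 s.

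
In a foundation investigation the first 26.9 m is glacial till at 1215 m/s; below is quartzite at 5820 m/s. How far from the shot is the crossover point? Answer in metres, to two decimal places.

θ_c = arcsin(1215/5820) = 12.05°, so cos θ_c = 0.9780 and tᵢ = 2h cos θ_c/V₁ = 0.0433 s.
At crossover x/V₁ = x/V₂ + tᵢ ⇒ x = tᵢ/(1/V₁ − 1/V₂) = 0.04330/(8.2305e-04 − 1.7182e-04) = 66.50 m.

66.50 m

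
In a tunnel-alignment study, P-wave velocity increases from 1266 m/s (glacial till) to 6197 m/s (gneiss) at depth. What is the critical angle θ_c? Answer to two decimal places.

11.79°

At critical incidence the refracted ray runs along the interface (θ₂ = 90°), so sin θ_c = V₁/V₂.
θ_c = arcsin(1266/6197) = arcsin 0.2043 = 11.79°.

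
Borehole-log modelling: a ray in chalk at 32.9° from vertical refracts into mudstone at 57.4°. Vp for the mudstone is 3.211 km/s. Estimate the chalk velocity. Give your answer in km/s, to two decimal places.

2.07 km/s

Snell's law: sin 32.9°/V₁ = sin 57.4°/V₂.
V₁ = V₂·sin 32.9°/sin 57.4° = 3.211 × 0.6448 = 2.07 km/s.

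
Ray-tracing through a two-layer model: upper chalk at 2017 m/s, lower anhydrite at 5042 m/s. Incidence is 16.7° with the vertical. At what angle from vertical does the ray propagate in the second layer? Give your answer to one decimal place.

Snell's law: sin θ₂ = (V₂/V₁)·sin θ₁ = (5042/2017)·sin 16.7° = 0.7183.
θ₂ = sin⁻¹(0.7183) = 45.92° (from vertical).

45.9°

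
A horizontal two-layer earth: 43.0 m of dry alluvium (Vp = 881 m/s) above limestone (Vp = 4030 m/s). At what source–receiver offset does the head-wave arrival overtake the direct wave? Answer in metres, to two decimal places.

107.40 m

θ_c = arcsin(881/4030) = 12.63°, so cos θ_c = 0.9758 and tᵢ = 2h cos θ_c/V₁ = 0.0953 s.
At crossover x/V₁ = x/V₂ + tᵢ ⇒ x = tᵢ/(1/V₁ − 1/V₂) = 0.09526/(1.1351e-03 − 2.4814e-04) = 107.40 m.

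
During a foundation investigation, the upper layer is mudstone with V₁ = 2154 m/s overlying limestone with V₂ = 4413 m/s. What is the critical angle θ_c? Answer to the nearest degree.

Critical incidence: sin θ_c = V₁/V₂ = 2154/4413 = 0.4881.
θ_c = arcsin 0.4881 = 29.22°.

29°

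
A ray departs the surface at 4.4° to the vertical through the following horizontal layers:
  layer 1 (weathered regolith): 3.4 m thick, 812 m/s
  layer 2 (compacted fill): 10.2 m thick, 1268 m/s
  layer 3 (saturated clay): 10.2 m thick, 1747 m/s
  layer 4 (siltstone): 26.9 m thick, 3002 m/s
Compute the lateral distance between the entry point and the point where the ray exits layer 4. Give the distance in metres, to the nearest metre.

11 m

p = sin θ₁/V₁ = sin 4.4°/812 = 9.4482e-05 s/m is conserved through the stack.
Layer 1: θ = 4.40°; offset = 3.4·tan 4.40° = 0.262 m.
Layer 2: sin θ = p·1268 = 0.1198 → θ = 6.88°; offset = 10.2·tan 6.88° = 1.231 m.
Layer 3: sin θ = p·1747 = 0.1651 → θ = 9.50°; offset = 10.2·tan 9.50° = 1.707 m.
Layer 4: sin θ = p·3002 = 0.2836 → θ = 16.48°; offset = 26.9·tan 16.48° = 7.956 m.
Summing the layer offsets gives 11.156 m.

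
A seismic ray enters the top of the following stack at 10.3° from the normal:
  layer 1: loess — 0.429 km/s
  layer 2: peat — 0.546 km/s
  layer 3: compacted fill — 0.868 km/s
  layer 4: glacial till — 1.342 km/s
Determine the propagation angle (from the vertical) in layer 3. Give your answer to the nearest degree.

21°

Snell's law across each interface conserves sin θ / V, so sin θ_3 = V_3·sin θ₁/V₁.
sin θ_3 = 0.868 × sin 10.3° / 0.429 = 0.3618.
θ_3 = 21.21° from the vertical.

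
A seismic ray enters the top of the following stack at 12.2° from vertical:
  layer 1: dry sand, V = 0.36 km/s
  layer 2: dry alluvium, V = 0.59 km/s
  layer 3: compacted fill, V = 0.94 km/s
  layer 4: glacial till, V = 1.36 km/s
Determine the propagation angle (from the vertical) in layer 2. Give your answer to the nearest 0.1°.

20.3°

Snell's law across each interface conserves sin θ / V, so sin θ_2 = V_2·sin θ₁/V₁.
sin θ_2 = 0.59 × sin 12.2° / 0.36 = 0.3463.
θ_2 = 20.26° from the vertical.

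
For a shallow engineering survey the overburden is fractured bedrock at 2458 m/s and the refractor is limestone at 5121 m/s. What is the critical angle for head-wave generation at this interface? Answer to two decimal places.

Critical incidence: sin θ_c = V₁/V₂ = 2458/5121 = 0.4800.
θ_c = arcsin 0.4800 = 28.68°.

28.68°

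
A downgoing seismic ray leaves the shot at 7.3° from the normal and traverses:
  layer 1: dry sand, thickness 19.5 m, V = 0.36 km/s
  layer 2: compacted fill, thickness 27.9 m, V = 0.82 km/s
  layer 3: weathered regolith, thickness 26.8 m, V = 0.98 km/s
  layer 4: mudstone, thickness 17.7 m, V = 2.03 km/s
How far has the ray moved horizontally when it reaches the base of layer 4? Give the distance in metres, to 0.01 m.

38.99 m

Ray parameter p = sin 7.3° / 0.36 km/s = 3.5296e-01 s/km.
Layer 1: θ = 7.30°; offset = 19.5·tan 7.30° = 2.4980 m.
Layer 2: sin θ = p·0.82 = 0.2894 → θ = 16.82°; offset = 27.9·tan 16.82° = 8.4360 m.
Layer 3: sin θ = p·0.98 = 0.3459 → θ = 20.24°; offset = 26.8·tan 20.24° = 9.8799 m.
Layer 4: sin θ = p·2.03 = 0.7165 → θ = 45.77°; offset = 17.7·tan 45.77° = 18.1800 m.
Summing the layer offsets gives 38.9940 m.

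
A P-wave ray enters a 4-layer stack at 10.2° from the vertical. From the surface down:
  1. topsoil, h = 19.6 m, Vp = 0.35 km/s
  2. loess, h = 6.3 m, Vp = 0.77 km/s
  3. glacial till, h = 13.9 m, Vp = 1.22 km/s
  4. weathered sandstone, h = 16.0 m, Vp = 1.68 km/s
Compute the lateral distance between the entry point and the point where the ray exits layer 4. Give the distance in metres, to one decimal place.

Ray parameter p = sin 10.2° / 0.35 km/s = 5.0596e-01 s/km.
Layer 1: θ = 10.20°; offset = 19.6·tan 10.20° = 3.527 m.
Layer 2: sin θ = p·0.77 = 0.3896 → θ = 22.93°; offset = 6.3·tan 22.93° = 2.665 m.
Layer 3: sin θ = p·1.22 = 0.6173 → θ = 38.12°; offset = 13.9·tan 38.12° = 10.906 m.
Layer 4: sin θ = p·1.68 = 0.8500 → θ = 58.21°; offset = 16.0·tan 58.21° = 25.818 m.
Σ offsets = 42.915 m.

42.9 m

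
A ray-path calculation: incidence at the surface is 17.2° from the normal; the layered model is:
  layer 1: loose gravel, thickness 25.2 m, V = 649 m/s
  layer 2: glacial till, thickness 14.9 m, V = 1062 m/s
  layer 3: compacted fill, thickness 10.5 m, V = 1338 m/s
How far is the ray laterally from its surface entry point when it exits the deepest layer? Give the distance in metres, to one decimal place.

Ray parameter p = sin 17.2° / 649 m/s = 4.5564e-04 s/m.
Layer 1: θ = 17.20°; offset = 25.2·tan 17.20° = 7.801 m.
Layer 2: sin θ = p·1062 = 0.4839 → θ = 28.94°; offset = 14.9·tan 28.94° = 8.239 m.
Layer 3: sin θ = p·1338 = 0.6096 → θ = 37.56°; offset = 10.5·tan 37.56° = 8.075 m.
Σ offsets = 24.115 m.

24.1 m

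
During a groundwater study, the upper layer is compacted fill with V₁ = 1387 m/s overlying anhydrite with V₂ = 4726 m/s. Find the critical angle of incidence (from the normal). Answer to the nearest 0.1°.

17.1°

At critical incidence the refracted ray runs along the interface (θ₂ = 90°), so sin θ_c = V₁/V₂.
θ_c = arcsin(1387/4726) = arcsin 0.2935 = 17.07°.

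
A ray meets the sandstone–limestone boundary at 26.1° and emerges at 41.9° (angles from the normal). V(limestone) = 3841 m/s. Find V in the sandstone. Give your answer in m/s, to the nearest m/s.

2530 m/s

Snell's law: sin 26.1°/V₁ = sin 41.9°/V₂.
V₁ = V₂·sin 26.1°/sin 41.9° = 3841 × 0.6588 = 2530.28 m/s.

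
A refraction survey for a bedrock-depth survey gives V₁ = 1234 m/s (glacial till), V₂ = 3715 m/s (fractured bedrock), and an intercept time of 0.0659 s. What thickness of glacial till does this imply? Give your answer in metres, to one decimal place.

θ_c = arcsin(1234/3715) = 19.40°; cos θ_c = 0.9432.
tᵢ = 2h cos θ_c/V₁ ⇒ h = tᵢ·V₁/(2 cos θ_c) = 0.0659·1234/(2·0.9432) = 43.11 m.

43.1 m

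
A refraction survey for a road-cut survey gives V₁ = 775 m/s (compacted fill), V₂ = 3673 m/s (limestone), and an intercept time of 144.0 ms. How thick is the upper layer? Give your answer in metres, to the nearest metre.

57 m

θ_c = arcsin(775/3673) = 12.18°; cos θ_c = 0.9775.
tᵢ = 2h cos θ_c/V₁ ⇒ h = tᵢ·V₁/(2 cos θ_c) = 0.144·775/(2·0.9775) = 57.09 m.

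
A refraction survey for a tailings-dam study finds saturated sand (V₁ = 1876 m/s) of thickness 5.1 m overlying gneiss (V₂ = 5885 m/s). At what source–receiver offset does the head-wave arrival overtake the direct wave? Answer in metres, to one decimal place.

θ_c = arcsin(1876/5885) = 18.59°, so cos θ_c = 0.9478 and tᵢ = 2h cos θ_c/V₁ = 0.0052 s.
At crossover x/V₁ = x/V₂ + tᵢ ⇒ x = tᵢ/(1/V₁ − 1/V₂) = 0.00515/(5.3305e-04 − 1.6992e-04) = 14.19 m.

14.2 m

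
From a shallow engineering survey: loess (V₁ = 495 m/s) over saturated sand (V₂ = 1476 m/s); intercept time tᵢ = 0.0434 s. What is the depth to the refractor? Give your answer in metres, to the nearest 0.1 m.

11.4 m

θ_c = arcsin(495/1476) = 19.59°; cos θ_c = 0.9421.
tᵢ = 2h cos θ_c/V₁ ⇒ h = tᵢ·V₁/(2 cos θ_c) = 0.0434·495/(2·0.9421) = 11.40 m.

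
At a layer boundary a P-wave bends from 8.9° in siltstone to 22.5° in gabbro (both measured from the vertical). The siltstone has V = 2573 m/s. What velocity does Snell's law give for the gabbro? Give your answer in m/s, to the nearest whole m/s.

6364 m/s

Snell's law: sin 8.9°/V₁ = sin 22.5°/V₂.
V₂ = V₁·sin 22.5°/sin 8.9° = 2573 × 2.4735 = 6364.44 m/s.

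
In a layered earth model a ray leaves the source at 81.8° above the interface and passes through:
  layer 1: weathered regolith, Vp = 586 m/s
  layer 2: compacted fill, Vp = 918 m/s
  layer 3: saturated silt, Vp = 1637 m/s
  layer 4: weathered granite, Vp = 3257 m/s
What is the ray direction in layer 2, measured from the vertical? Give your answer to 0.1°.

12.9°

From the normal: θ₁ = 90° − 81.8° = 8.2°.
Ray parameter p = sin 8.2° / 586 = 2.4339e-04 s/m.
sin θ_2 = p·V_2 = 2.4339e-04 × 918 = 0.2234.
θ_2 = arcsin 0.2234 = 12.91°.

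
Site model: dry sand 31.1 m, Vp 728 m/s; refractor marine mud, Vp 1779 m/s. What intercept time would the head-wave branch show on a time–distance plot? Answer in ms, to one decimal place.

78.0 ms

tᵢ = 2h·√(V₂²−V₁²)/(V₁V₂).
√(V₂²−V₁²) = √(1779²−728²) = 1623.2 m/s.
tᵢ = 2·31.1·1623.2/(728·1779) = 0.07796 s.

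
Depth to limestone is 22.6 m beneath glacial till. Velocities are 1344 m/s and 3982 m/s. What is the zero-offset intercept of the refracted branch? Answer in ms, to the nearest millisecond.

tᵢ = 2h·√(V₂²−V₁²)/(V₁V₂).
√(V₂²−V₁²) = √(3982²−1344²) = 3748.3 m/s.
tᵢ = 2·22.6·3748.3/(1344·3982) = 0.03166 s.

32 ms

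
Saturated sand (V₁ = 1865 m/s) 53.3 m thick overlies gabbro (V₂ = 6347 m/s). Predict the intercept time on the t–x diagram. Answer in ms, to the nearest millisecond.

θ_c = arcsin(V₁/V₂) = arcsin(1865/6347) = 17.09°; cos θ_c = 0.9559.
tᵢ = 2h·cos θ_c / V₁ = 2·53.3·0.9559 / 1865 = 0.05463 s.

55 ms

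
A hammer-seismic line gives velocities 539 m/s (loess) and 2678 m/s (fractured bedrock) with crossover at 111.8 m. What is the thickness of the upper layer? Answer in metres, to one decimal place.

45.6 m

x_cross = 2h·√((V₂+V₁)/(V₂−V₁)) → h = x_cross / (2·√((V₂+V₁)/(V₂−V₁))).
√((V₂+V₁)/(V₂−V₁)) = √((2678+539)/(2678−539)) = 1.2264.
h = 111.8 / (2·1.2264) = 45.58 m.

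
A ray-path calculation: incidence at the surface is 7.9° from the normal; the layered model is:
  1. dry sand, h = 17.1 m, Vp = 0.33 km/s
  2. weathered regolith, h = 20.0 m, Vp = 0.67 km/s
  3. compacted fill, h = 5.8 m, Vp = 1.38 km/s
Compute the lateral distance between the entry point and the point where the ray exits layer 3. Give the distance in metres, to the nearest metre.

Apply Snell's law at each interface; in layer i the horizontal offset is hᵢ·tan θᵢ.
Layer 1: θ = 7.90°; offset = 17.1·tan 7.90° = 2.373 m.
Layer 2: sin θ = 0.67·sin 7.9°/0.33 = 0.2791, θ = 16.20°; offset = 20.0·tan 16.20° = 5.812 m.
Layer 3: sin θ = 1.38·sin 7.9°/0.33 = 0.5748, θ = 35.08°; offset = 5.8·tan 35.08° = 4.074 m.
Σ offsets = 12.259 m.

12 m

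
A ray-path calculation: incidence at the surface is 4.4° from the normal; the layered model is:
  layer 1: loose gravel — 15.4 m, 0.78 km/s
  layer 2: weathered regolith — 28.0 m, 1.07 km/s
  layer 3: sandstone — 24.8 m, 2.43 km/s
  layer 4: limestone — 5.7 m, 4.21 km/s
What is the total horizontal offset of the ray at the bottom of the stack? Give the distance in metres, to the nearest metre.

Apply Snell's law at each interface; in layer i the horizontal offset is hᵢ·tan θᵢ.
Layer 1: θ = 4.40°; offset = 15.4·tan 4.40° = 1.185 m.
Layer 2: sin θ = 1.07·sin 4.4°/0.78 = 0.1052, θ = 6.04°; offset = 28.0·tan 6.04° = 2.963 m.
Layer 3: sin θ = 2.43·sin 4.4°/0.78 = 0.2390, θ = 13.83°; offset = 24.8·tan 13.83° = 6.104 m.
Layer 4: sin θ = 4.21·sin 4.4°/0.78 = 0.4141, θ = 24.46°; offset = 5.7·tan 24.46° = 2.593 m.
Σ offsets = 12.846 m.

13 m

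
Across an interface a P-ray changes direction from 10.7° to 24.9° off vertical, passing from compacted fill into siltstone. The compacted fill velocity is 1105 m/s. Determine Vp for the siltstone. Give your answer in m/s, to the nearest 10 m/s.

sin 10.7° = 0.1857; sin 24.9° = 0.4210.
V₂ = V₁·(sin θ₂/sin θ₁) = 1105·(0.4210/0.1857) = 2505.81 m/s.

2510 m/s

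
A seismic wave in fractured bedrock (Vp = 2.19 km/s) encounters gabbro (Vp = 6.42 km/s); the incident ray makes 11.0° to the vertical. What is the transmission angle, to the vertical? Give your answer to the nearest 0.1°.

sin θ₁/V₁ = sin θ₂/V₂ ⇒ sin θ₂ = 6.42·sin 11.0°/2.19 = 6.42·0.1908/2.19 = 0.5594.
θ₂ = arcsin 0.5594 = 34.01° from the normal.

34.0°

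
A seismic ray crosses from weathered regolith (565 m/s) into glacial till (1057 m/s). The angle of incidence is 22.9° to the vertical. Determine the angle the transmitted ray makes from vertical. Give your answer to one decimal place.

46.7°

Snell's law: sin θ₂ = (V₂/V₁)·sin θ₁ = (1057/565)·sin 22.9° = 0.7280.
θ₂ = sin⁻¹(0.7280) = 46.72° (from vertical).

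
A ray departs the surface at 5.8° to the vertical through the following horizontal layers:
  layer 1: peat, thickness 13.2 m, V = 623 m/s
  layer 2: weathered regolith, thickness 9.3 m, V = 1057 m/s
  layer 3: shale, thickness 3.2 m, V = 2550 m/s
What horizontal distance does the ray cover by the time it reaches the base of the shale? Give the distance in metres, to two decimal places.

4.41 m

Ray parameter p = sin 5.8° / 623 m/s = 1.6221e-04 s/m.
Layer 1: θ = 5.80°; offset = 13.2·tan 5.80° = 1.3408 m.
Layer 2: sin θ = p·1057 = 0.1715 → θ = 9.87°; offset = 9.3·tan 9.87° = 1.6185 m.
Layer 3: sin θ = p·2550 = 0.4136 → θ = 24.43°; offset = 3.2·tan 24.43° = 1.4538 m.
Total horizontal offset = 4.4131 m.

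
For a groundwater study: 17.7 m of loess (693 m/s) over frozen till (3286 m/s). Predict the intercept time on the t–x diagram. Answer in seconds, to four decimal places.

0.0499 s

θ_c = arcsin(V₁/V₂) = arcsin(693/3286) = 12.17°; cos θ_c = 0.9775.
tᵢ = 2h·cos θ_c / V₁ = 2·17.7·0.9775 / 693 = 0.04993 s.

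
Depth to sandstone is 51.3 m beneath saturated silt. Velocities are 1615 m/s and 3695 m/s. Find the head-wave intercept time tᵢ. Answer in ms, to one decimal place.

tᵢ = 2h·√(V₂²−V₁²)/(V₁V₂).
√(V₂²−V₁²) = √(3695²−1615²) = 3323.4 m/s.
tᵢ = 2·51.3·3323.4/(1615·3695) = 0.05714 s.

57.1 ms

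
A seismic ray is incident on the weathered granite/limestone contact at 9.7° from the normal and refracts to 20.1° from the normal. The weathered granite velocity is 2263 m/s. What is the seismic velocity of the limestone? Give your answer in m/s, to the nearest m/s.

sin 9.7° = 0.1685; sin 20.1° = 0.3437.
V₂ = V₁·(sin θ₂/sin θ₁) = 2263·(0.3437/0.1685) = 4615.73 m/s.

4616 m/s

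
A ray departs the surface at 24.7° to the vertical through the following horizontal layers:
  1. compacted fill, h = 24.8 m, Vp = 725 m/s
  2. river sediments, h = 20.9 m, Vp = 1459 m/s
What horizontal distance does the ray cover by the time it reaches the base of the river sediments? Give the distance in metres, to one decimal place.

43.9 m

Apply Snell's law at each interface; in layer i the horizontal offset is hᵢ·tan θᵢ.
Layer 1: θ = 24.70°; offset = 24.8·tan 24.70° = 11.407 m.
Layer 2: sin θ = 1459·sin 24.7°/725 = 0.8409, θ = 57.24°; offset = 20.9·tan 57.24° = 32.477 m.
Σ offsets = 43.884 m.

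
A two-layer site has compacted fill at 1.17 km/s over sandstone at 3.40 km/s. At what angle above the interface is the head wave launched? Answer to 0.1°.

At critical incidence the refracted ray runs along the interface (θ₂ = 90°), so sin θ_c = V₁/V₂.
θ_c = arcsin(1.17/3.40) = arcsin 0.3441 = 20.13°.
Measured from the interface: 90° − 20.13° = 69.87°.

69.9°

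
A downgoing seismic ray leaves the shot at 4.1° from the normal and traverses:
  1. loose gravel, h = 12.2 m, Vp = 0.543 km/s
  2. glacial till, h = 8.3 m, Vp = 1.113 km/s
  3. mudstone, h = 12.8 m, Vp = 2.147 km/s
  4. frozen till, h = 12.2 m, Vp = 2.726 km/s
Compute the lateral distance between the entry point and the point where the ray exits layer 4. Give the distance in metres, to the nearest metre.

11 m

Apply Snell's law at each interface; in layer i the horizontal offset is hᵢ·tan θᵢ.
Layer 1: θ = 4.10°; offset = 12.2·tan 4.10° = 0.875 m.
Layer 2: sin θ = 1.113·sin 4.1°/0.543 = 0.1466, θ = 8.43°; offset = 8.3·tan 8.43° = 1.230 m.
Layer 3: sin θ = 2.147·sin 4.1°/0.543 = 0.2827, θ = 16.42°; offset = 12.8·tan 16.42° = 3.772 m.
Layer 4: sin θ = 2.726·sin 4.1°/0.543 = 0.3589, θ = 21.03°; offset = 12.2·tan 21.03° = 4.692 m.
Summing the layer offsets gives 10.568 m.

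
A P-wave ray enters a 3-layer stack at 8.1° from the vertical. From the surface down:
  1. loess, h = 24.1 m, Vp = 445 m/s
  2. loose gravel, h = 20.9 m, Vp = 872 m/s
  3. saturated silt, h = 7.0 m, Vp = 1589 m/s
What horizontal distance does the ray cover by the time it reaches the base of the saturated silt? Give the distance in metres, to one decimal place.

13.5 m

Apply Snell's law at each interface; in layer i the horizontal offset is hᵢ·tan θᵢ.
Layer 1: θ = 8.10°; offset = 24.1·tan 8.10° = 3.430 m.
Layer 2: sin θ = 872·sin 8.1°/445 = 0.2761, θ = 16.03°; offset = 20.9·tan 16.03° = 6.004 m.
Layer 3: sin θ = 1589·sin 8.1°/445 = 0.5031, θ = 30.21°; offset = 7.0·tan 30.21° = 4.075 m.
Total horizontal offset = 13.509 m.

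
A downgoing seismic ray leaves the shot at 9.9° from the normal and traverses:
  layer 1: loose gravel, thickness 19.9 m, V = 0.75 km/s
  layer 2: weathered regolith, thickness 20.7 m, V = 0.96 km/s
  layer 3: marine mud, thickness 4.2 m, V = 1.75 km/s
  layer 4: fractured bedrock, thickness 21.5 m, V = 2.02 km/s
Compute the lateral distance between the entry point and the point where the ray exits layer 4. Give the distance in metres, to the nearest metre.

Apply Snell's law at each interface; in layer i the horizontal offset is hᵢ·tan θᵢ.
Layer 1: θ = 9.90°; offset = 19.9·tan 9.90° = 3.473 m.
Layer 2: sin θ = 0.96·sin 9.9°/0.75 = 0.2201, θ = 12.71°; offset = 20.7·tan 12.71° = 4.670 m.
Layer 3: sin θ = 1.75·sin 9.9°/0.75 = 0.4012, θ = 23.65°; offset = 4.2·tan 23.65° = 1.839 m.
Layer 4: sin θ = 2.02·sin 9.9°/0.75 = 0.4631, θ = 27.58°; offset = 21.5·tan 27.58° = 11.233 m.
Σ offsets = 21.215 m.

21 m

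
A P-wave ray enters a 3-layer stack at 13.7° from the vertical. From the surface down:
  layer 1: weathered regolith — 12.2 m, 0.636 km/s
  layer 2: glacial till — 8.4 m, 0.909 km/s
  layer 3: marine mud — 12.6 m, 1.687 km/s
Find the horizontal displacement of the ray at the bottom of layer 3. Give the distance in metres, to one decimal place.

Apply Snell's law at each interface; in layer i the horizontal offset is hᵢ·tan θᵢ.
Layer 1: θ = 13.70°; offset = 12.2·tan 13.70° = 2.974 m.
Layer 2: sin θ = 0.909·sin 13.7°/0.636 = 0.3385, θ = 19.79°; offset = 8.4·tan 19.79° = 3.022 m.
Layer 3: sin θ = 1.687·sin 13.7°/0.636 = 0.6282, θ = 38.92°; offset = 12.6·tan 38.92° = 10.174 m.
Σ offsets = 16.170 m.

16.2 m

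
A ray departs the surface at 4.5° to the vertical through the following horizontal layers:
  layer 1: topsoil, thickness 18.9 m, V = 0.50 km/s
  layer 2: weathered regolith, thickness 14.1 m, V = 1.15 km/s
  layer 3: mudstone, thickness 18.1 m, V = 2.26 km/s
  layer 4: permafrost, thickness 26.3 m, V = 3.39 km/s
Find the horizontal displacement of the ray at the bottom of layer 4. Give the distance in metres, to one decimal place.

27.5 m

Ray parameter p = sin 4.5° / 0.50 km/s = 1.5692e-01 s/km.
Layer 1: θ = 4.50°; offset = 18.9·tan 4.50° = 1.487 m.
Layer 2: sin θ = p·1.15 = 0.1805 → θ = 10.40°; offset = 14.1·tan 10.40° = 2.587 m.
Layer 3: sin θ = p·2.26 = 0.3546 → θ = 20.77°; offset = 18.1·tan 20.77° = 6.865 m.
Layer 4: sin θ = p·3.39 = 0.5320 → θ = 32.14°; offset = 26.3·tan 32.14° = 16.522 m.
Σ offsets = 27.461 m.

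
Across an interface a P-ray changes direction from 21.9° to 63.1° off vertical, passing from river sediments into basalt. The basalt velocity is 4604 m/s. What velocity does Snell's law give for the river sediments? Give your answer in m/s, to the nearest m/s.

1926 m/s

Snell's law: sin 21.9°/V₁ = sin 63.1°/V₂.
V₁ = V₂·sin 21.9°/sin 63.1° = 4604 × 0.4182 = 1925.59 m/s.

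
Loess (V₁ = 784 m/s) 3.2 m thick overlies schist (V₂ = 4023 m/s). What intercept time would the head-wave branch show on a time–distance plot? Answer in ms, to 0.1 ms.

tᵢ = 2h·√(V₂²−V₁²)/(V₁V₂).
√(V₂²−V₁²) = √(4023²−784²) = 3945.9 m/s.
tᵢ = 2·3.2·3945.9/(784·4023) = 0.00801 s.

8.0 ms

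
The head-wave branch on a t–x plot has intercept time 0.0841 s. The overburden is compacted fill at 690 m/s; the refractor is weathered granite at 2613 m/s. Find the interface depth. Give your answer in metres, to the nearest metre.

h = tᵢ·V₁·V₂ / (2·√(V₂²−V₁²)).
√(V₂²−V₁²) = √(2613² − 690²) = 2520.3 m/s.
h = 0.0841 s × 690 × 2613 / (2 × 2520.3) = 30.08 m.

30 m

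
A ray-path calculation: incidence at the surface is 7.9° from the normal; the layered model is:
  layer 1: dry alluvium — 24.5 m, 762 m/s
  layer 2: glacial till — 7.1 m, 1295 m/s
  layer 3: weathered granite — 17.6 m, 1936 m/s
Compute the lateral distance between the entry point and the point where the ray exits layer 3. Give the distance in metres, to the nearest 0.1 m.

Apply Snell's law at each interface; in layer i the horizontal offset is hᵢ·tan θᵢ.
Layer 1: θ = 7.90°; offset = 24.5·tan 7.90° = 3.400 m.
Layer 2: sin θ = 1295·sin 7.9°/762 = 0.2336, θ = 13.51°; offset = 7.1·tan 13.51° = 1.706 m.
Layer 3: sin θ = 1936·sin 7.9°/762 = 0.3492, θ = 20.44°; offset = 17.6·tan 20.44° = 6.559 m.
Total horizontal offset = 11.664 m.

11.7 m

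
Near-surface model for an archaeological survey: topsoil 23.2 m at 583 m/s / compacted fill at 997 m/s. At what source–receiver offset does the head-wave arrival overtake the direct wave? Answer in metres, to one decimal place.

90.6 m

θ_c = arcsin(583/997) = 35.79°, so cos θ_c = 0.8112 and tᵢ = 2h cos θ_c/V₁ = 0.0646 s.
At crossover x/V₁ = x/V₂ + tᵢ ⇒ x = tᵢ/(1/V₁ − 1/V₂) = 0.06456/(1.7153e-03 − 1.0030e-03) = 90.65 m.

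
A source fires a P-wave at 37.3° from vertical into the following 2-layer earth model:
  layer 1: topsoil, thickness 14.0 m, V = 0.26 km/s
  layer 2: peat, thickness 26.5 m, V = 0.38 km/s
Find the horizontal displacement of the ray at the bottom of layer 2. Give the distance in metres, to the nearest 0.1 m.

61.2 m

Apply Snell's law at each interface; in layer i the horizontal offset is hᵢ·tan θᵢ.
Layer 1: θ = 37.30°; offset = 14.0·tan 37.30° = 10.665 m.
Layer 2: sin θ = 0.38·sin 37.3°/0.26 = 0.8857, θ = 62.33°; offset = 26.5·tan 62.33° = 50.550 m.
Total horizontal offset = 61.215 m.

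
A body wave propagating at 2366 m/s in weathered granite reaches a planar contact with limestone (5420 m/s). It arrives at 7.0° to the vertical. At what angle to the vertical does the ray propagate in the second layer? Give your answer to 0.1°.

Snell's law: sin θ₂ = (V₂/V₁)·sin θ₁ = (5420/2366)·sin 7.0° = 0.2792.
θ₂ = arcsin 0.2792 = 16.21° from the normal.

16.2°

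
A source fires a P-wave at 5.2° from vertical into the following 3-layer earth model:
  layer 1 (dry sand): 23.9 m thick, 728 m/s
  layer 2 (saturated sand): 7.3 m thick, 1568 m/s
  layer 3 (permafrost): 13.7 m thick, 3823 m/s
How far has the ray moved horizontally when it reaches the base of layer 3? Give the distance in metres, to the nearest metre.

11 m

p = sin θ₁/V₁ = sin 5.2°/728 = 1.2450e-04 s/m is conserved through the stack.
Layer 1: θ = 5.20°; offset = 23.9·tan 5.20° = 2.175 m.
Layer 2: sin θ = p·1568 = 0.1952 → θ = 11.26°; offset = 7.3·tan 11.26° = 1.453 m.
Layer 3: sin θ = p·3823 = 0.4759 → θ = 28.42°; offset = 13.7·tan 28.42° = 7.414 m.
Total horizontal offset = 11.042 m.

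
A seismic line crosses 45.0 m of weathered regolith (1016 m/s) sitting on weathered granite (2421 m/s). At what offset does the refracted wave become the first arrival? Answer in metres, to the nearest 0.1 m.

140.8 m

x_cross = 2h·√((V₂+V₁)/(V₂−V₁)).
(V₂+V₁)/(V₂−V₁) = (2421+1016)/(2421−1016) = 2.4463; √ = 1.5641.
x_cross = 2·45.0·1.5641 = 140.76 m.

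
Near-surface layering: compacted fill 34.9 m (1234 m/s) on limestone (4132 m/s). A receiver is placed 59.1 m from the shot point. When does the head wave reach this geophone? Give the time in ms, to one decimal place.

68.3 ms

θ_c = arcsin(V₁/V₂) = arcsin(1234/4132) = 17.38°, cos θ_c = 0.9544.
Intercept time tᵢ = 2h cos θ_c / V₁ = 2·34.9·0.9544/1234 = 0.05398 s.
t = x/V₂ + tᵢ = 59.1/4132 + 0.05398 = 0.06829 s.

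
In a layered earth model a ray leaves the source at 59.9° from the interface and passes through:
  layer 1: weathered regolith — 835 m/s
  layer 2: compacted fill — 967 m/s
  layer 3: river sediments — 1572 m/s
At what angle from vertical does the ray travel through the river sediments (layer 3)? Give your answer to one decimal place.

From the normal: θ₁ = 90° − 59.9° = 30.1°.
Snell's law across each interface conserves sin θ / V, so sin θ_3 = V_3·sin θ₁/V₁.
sin θ_3 = 1572 × sin 30.1° / 835 = 0.9442.
θ_3 = 70.76° from the vertical.

70.8°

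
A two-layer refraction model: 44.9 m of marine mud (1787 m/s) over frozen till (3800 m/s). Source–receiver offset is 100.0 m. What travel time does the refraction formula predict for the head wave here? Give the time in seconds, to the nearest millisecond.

t = x/V₂ + 2h·√(V₂²−V₁²)/(V₁V₂).
√(V₂²−V₁²) = √(3800²−1787²) = 3353.6 m/s; delay term = 2·44.9·3353.6/(1787·3800) = 0.04435 s.
t = 100.0/3800 + 0.04435 = 0.07066 s.

0.071 s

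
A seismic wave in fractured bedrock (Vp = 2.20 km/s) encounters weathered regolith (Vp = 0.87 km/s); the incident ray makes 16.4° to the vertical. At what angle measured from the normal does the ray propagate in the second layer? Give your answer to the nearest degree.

Snell's law: sin θ₂ = (V₂/V₁)·sin θ₁ = (0.87/2.20)·sin 16.4° = 0.1117.
θ₂ = arcsin 0.1117 = 6.41° from the normal.

6°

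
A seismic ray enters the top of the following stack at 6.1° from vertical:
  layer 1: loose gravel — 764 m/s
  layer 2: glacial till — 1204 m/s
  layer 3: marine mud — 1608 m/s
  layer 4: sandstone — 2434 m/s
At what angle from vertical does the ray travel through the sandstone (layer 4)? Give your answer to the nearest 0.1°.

Ray parameter p = sin 6.1° / 764 = 1.3909e-04 s/m.
sin θ_4 = p·V_4 = 1.3909e-04 × 2434 = 0.3385.
θ_4 = 19.79° from the vertical.

19.8°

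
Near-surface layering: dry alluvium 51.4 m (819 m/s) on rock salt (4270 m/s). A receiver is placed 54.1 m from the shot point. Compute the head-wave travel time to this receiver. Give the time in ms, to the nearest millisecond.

136 ms

t = x/V₂ + 2h·√(V₂²−V₁²)/(V₁V₂).
√(V₂²−V₁²) = √(4270²−819²) = 4190.7 m/s; delay term = 2·51.4·4190.7/(819·4270) = 0.12319 s.
t = 54.1/4270 + 0.12319 = 0.13586 s.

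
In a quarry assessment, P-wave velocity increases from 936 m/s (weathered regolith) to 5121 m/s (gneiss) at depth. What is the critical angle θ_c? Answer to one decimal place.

At critical incidence the refracted ray runs along the interface (θ₂ = 90°), so sin θ_c = V₁/V₂.
θ_c = arcsin(936/5121) = arcsin 0.1828 = 10.53°.

10.5°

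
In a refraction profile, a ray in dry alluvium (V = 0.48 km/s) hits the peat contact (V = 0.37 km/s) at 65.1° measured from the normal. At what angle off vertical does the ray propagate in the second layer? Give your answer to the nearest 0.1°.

44.4°

sin θ₁/V₁ = sin θ₂/V₂ ⇒ sin θ₂ = 0.37·sin 65.1°/0.48 = 0.37·0.9070/0.48 = 0.6992.
θ₂ = sin⁻¹(0.6992) = 44.36° (from vertical).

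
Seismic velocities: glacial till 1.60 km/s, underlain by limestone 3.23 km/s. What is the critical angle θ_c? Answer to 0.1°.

Critical incidence: sin θ_c = V₁/V₂ = 1.60/3.23 = 0.4954.
θ_c = arcsin 0.4954 = 29.69°.

29.7°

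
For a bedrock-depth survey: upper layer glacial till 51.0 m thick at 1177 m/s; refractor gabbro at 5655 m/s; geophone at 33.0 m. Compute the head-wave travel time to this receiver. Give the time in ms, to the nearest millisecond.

91 ms

t = x/V₂ + 2h·√(V₂²−V₁²)/(V₁V₂).
√(V₂²−V₁²) = √(5655²−1177²) = 5531.2 m/s; delay term = 2·51.0·5531.2/(1177·5655) = 0.08476 s.
t = 33.0/5655 + 0.08476 = 0.09060 s.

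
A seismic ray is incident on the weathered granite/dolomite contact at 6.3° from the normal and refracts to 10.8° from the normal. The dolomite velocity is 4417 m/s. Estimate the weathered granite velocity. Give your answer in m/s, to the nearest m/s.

2587 m/s

Snell's law: sin 6.3°/V₁ = sin 10.8°/V₂.
V₁ = V₂·sin 6.3°/sin 10.8° = 4417 × 0.5856 = 2586.69 m/s.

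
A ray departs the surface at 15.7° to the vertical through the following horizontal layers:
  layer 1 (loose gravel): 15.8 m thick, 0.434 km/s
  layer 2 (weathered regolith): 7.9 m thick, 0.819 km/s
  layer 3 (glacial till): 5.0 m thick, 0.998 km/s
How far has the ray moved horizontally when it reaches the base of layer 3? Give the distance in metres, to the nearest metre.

p = sin θ₁/V₁ = sin 15.7°/0.434 = 6.2350e-01 s/km is conserved through the stack.
Layer 1: θ = 15.70°; offset = 15.8·tan 15.70° = 4.441 m.
Layer 2: sin θ = p·0.819 = 0.5106 → θ = 30.71°; offset = 7.9·tan 30.71° = 4.692 m.
Layer 3: sin θ = p·0.998 = 0.6223 → θ = 38.48°; offset = 5.0·tan 38.48° = 3.974 m.
Summing the layer offsets gives 13.108 m.

13 m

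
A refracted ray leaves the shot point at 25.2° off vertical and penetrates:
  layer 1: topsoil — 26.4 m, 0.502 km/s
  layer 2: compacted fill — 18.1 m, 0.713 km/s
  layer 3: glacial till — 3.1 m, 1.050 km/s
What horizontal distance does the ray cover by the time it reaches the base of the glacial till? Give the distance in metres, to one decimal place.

Apply Snell's law at each interface; in layer i the horizontal offset is hᵢ·tan θᵢ.
Layer 1: θ = 25.20°; offset = 26.4·tan 25.20° = 12.423 m.
Layer 2: sin θ = 0.713·sin 25.2°/0.502 = 0.6047, θ = 37.21°; offset = 18.1·tan 37.21° = 13.744 m.
Layer 3: sin θ = 1.050·sin 25.2°/0.502 = 0.8906, θ = 62.95°; offset = 3.1·tan 62.95° = 6.070 m.
Summing the layer offsets gives 32.236 m.

32.2 m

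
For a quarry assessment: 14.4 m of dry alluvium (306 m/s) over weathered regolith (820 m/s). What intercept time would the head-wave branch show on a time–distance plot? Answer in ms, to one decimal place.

87.3 ms

θ_c = arcsin(V₁/V₂) = arcsin(306/820) = 21.91°; cos θ_c = 0.9278.
tᵢ = 2h·cos θ_c / V₁ = 2·14.4·0.9278 / 306 = 0.08732 s.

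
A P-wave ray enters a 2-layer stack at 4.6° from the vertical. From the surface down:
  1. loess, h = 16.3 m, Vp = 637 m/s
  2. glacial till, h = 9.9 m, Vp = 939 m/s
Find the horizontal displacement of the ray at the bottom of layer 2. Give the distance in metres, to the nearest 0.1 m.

2.5 m

Ray parameter p = sin 4.6° / 637 m/s = 1.2590e-04 s/m.
Layer 1: θ = 4.60°; offset = 16.3·tan 4.60° = 1.311 m.
Layer 2: sin θ = p·939 = 0.1182 → θ = 6.79°; offset = 9.9·tan 6.79° = 1.179 m.
Σ offsets = 2.490 m.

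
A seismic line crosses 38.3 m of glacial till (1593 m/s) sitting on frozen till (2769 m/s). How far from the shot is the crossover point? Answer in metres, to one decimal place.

θ_c = arcsin(1593/2769) = 35.12°, so cos θ_c = 0.8179 and tᵢ = 2h cos θ_c/V₁ = 0.0393 s.
At crossover x/V₁ = x/V₂ + tᵢ ⇒ x = tᵢ/(1/V₁ − 1/V₂) = 0.03933/(6.2775e-04 − 3.6114e-04) = 147.53 m.

147.5 m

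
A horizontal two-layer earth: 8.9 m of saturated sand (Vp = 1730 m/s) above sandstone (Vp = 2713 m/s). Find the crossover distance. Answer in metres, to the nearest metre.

38 m

x_cross = 2h·√((V₂+V₁)/(V₂−V₁)).
(V₂+V₁)/(V₂−V₁) = (2713+1730)/(2713−1730) = 4.5198; √ = 2.1260.
x_cross = 2·8.9·2.1260 = 37.84 m.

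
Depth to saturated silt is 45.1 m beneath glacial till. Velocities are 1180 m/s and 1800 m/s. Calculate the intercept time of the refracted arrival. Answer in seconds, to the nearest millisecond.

0.058 s

θ_c = arcsin(V₁/V₂) = arcsin(1180/1800) = 40.96°; cos θ_c = 0.7551.
tᵢ = 2h·cos θ_c / V₁ = 2·45.1·0.7551 / 1180 = 0.05772 s.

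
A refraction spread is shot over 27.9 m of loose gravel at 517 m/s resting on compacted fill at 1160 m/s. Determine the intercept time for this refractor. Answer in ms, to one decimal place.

96.6 ms

θ_c = arcsin(V₁/V₂) = arcsin(517/1160) = 26.47°; cos θ_c = 0.8952.
tᵢ = 2h·cos θ_c / V₁ = 2·27.9·0.8952 / 517 = 0.09662 s.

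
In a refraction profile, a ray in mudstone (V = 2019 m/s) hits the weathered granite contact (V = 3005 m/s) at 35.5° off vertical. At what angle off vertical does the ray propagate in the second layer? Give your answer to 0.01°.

59.80°

sin θ₁/V₁ = sin θ₂/V₂ ⇒ sin θ₂ = 3005·sin 35.5°/2019 = 3005·0.5807/2019 = 0.8643.
θ₂ = sin⁻¹(0.8643) = 59.80° (from vertical).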